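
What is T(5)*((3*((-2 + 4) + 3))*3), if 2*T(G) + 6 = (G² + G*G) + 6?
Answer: 1125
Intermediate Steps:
T(G) = G² (T(G) = -3 + ((G² + G*G) + 6)/2 = -3 + ((G² + G²) + 6)/2 = -3 + (2*G² + 6)/2 = -3 + (6 + 2*G²)/2 = -3 + (3 + G²) = G²)
T(5)*((3*((-2 + 4) + 3))*3) = 5²*((3*((-2 + 4) + 3))*3) = 25*((3*(2 + 3))*3) = 25*((3*5)*3) = 25*(15*3) = 25*45 = 1125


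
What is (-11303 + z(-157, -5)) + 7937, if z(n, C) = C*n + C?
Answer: -2586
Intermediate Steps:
z(n, C) = C + C*n
(-11303 + z(-157, -5)) + 7937 = (-11303 - 5*(1 - 157)) + 7937 = (-11303 - 5*(-156)) + 7937 = (-11303 + 780) + 7937 = -10523 + 7937 = -2586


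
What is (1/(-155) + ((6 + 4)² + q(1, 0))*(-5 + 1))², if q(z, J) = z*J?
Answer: 3844124001/24025 ≈ 1.6001e+5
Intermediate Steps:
q(z, J) = J*z
(1/(-155) + ((6 + 4)² + q(1, 0))*(-5 + 1))² = (1/(-155) + ((6 + 4)² + 0*1)*(-5 + 1))² = (-1/155 + (10² + 0)*(-4))² = (-1/155 + (100 + 0)*(-4))² = (-1/155 + 100*(-4))² = (-1/155 - 400)² = (-62001/155)² = 3844124001/24025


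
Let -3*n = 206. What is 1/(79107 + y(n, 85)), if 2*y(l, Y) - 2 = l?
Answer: 3/237221 ≈ 1.2646e-5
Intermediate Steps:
n = -206/3 (n = -⅓*206 = -206/3 ≈ -68.667)
y(l, Y) = 1 + l/2
1/(79107 + y(n, 85)) = 1/(79107 + (1 + (½)*(-206/3))) = 1/(79107 + (1 - 103/3)) = 1/(79107 - 100/3) = 1/(237221/3) = 3/237221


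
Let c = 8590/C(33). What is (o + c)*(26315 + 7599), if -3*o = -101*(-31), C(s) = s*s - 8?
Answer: -113911733674/3243 ≈ -3.5125e+7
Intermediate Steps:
C(s) = -8 + s**2 (C(s) = s**2 - 8 = -8 + s**2)
o = -3131/3 (o = -(-101)*(-31)/3 = -1/3*3131 = -3131/3 ≈ -1043.7)
c = 8590/1081 (c = 8590/(-8 + 33**2) = 8590/(-8 + 1089) = 8590/1081 ≈ 7.9463)
(o + c)*(26315 + 7599) = (-3131/3 + 8590/1081)*(26315 + 7599) = -3358841/3243*33914 = -113911733674/3243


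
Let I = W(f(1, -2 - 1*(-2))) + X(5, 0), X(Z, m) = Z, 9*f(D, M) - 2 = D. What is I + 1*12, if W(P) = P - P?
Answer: 17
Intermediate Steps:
f(D, M) = 2/9 + D/9
W(P) = 0
I = 5 (I = 0 + 5 = 5)
I + 1*12 = 5 + 1*12 = 5 + 12 = 17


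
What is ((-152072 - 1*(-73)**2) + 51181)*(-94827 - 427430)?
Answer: 55474138540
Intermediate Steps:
((-152072 - 1*(-73)**2) + 51181)*(-94827 - 427430) = ((-152072 - 1*5329) + 51181)*(-522257) = ((-152072 - 5329) + 51181)*(-522257) = (-157401 + 51181)*(-522257) = -106220*(-522257) = 55474138540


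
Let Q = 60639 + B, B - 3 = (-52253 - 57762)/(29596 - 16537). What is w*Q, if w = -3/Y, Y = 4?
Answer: -791813863/17412 ≈ -45475.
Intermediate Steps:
B = -70838/13059 (B = 3 + (-52253 - 57762)/(29596 - 16537) = 3 - 110015/13059 = -70838/13059 ≈ -5.4245)
Q = 791813863/13059 (Q = 60639 - 70838/13059 = 791813863/13059 ≈ 60634.)
w = -¾ (w = -3/4 = -3*¼ = -¾ ≈ -0.75000)
w*Q = -¾*791813863/13059 = -791813863/17412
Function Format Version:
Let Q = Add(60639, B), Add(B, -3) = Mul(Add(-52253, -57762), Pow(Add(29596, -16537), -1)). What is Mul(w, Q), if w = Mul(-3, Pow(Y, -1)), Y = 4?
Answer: Rational(-791813863, 17412) ≈ -45475.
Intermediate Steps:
B = Rational(-70838, 13059) (B = Add(3, Mul(Add(-52253, -57762), Pow(Add(29596, -16537), -1))) = Add(3, Mul(-110015, Pow(13059, -1))) = Add(3, Mul(-110015, Rational(1, 13059))) = Add(3, Rational(-110015, 13059)) = Rational(-70838, 13059) ≈ -5.4245)
Q = Rational(791813863, 13059) (Q = Add(60639, Rational(-70838, 13059)) = Rational(791813863, 13059) ≈ 60634.)
w = Rational(-3, 4) (w = Mul(-3, Pow(4, -1)) = Mul(-3, Rational(1, 4)) = Rational(-3, 4) ≈ -0.75000)
Mul(w, Q) = Mul(Rational(-3, 4), Rational(791813863, 13059)) = Rational(-791813863, 17412)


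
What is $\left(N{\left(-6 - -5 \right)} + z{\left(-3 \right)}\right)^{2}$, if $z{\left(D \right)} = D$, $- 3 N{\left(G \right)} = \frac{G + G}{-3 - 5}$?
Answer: $\frac{1369}{144} \approx 9.5069$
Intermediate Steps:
$N{\left(G \right)} = \frac{G}{12}$ ($N{\left(G \right)} = - \frac{\left(G + G\right) \frac{1}{-3 - 5}}{3} = - \frac{2 G \frac{1}{-8}}{3} = - \frac{2 G \left(- \frac{1}{8}\right)}{3} = - \frac{\left(- \frac{1}{4}\right) G}{3} = \frac{G}{12}$)
$\left(N{\left(-6 - -5 \right)} + z{\left(-3 \right)}\right)^{2} = \left(\frac{-6 - -5}{12} - 3\right)^{2} = \left(\frac{-6 + 5}{12} - 3\right)^{2} = \left(\frac{1}{12} \left(-1\right) - 3\right)^{2} = \left(- \frac{1}{12} - 3\right)^{2} = \left(- \frac{37}{12}\right)^{2} = \frac{1369}{144}$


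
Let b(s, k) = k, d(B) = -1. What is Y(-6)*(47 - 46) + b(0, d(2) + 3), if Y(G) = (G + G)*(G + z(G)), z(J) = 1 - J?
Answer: -10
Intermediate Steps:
Y(G) = 2*G (Y(G) = (G + G)*(G + (1 - G)) = (2*G)*1 = 2*G)
Y(-6)*(47 - 46) + b(0, d(2) + 3) = (2*(-6))*(47 - 46) + (-1 + 3) = -12*1 + 2 = -12 + 2 = -10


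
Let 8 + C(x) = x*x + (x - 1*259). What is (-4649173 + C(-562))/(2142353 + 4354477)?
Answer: -2167079/3248415 ≈ -0.66712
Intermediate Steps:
C(x) = -267 + x + x² (C(x) = -8 + (x*x + (x - 1*259)) = -8 + (x² + (x - 259)) = -8 + (x² + (-259 + x)) = -8 + (-259 + x + x²) = -267 + x + x²)
(-4649173 + C(-562))/(2142353 + 4354477) = (-4649173 + (-267 - 562 + (-562)²))/(2142353 + 4354477) = (-4649173 + (-267 - 562 + 315844))/6496830 = (-4649173 + 315015)*(1/6496830) = -4334158*1/6496830 = -2167079/3248415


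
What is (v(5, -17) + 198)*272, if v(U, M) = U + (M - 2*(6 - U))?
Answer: 50048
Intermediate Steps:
v(U, M) = -12 + M + 3*U (v(U, M) = U + (M + (-12 + 2*U)) = U + (-12 + M + 2*U) = -12 + M + 3*U)
(v(5, -17) + 198)*272 = ((-12 - 17 + 3*5) + 198)*272 = ((-12 - 17 + 15) + 198)*272 = (-14 + 198)*272 = 184*272 = 50048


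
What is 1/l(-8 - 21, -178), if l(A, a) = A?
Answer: -1/29 ≈ -0.034483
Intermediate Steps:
1/l(-8 - 21, -178) = 1/(-8 - 21) = 1/(-29) = -1/29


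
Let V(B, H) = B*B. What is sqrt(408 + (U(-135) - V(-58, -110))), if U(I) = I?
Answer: I*sqrt(3091) ≈ 55.597*I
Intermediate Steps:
V(B, H) = B**2
sqrt(408 + (U(-135) - V(-58, -110))) = sqrt(408 + (-135 - 1*(-58)**2)) = sqrt(408 + (-135 - 1*3364)) = sqrt(408 + (-135 - 3364)) = sqrt(408 - 3499) = sqrt(-3091) = I*sqrt(3091)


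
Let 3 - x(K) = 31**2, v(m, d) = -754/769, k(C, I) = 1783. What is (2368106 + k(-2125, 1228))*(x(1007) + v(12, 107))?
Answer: -1747688862384/769 ≈ -2.2727e+9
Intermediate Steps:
v(m, d) = -754/769 (v(m, d) = -754*1/769 = -754/769)
x(K) = -958 (x(K) = 3 - 1*31**2 = 3 - 1*961 = 3 - 961 = -958)
(2368106 + k(-2125, 1228))*(x(1007) + v(12, 107)) = (2368106 + 1783)*(-958 - 754/769) = 2369889*(-737456/769) = -1747688862384/769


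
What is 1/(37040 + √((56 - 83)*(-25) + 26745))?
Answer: 1852/68596709 - √6855/685967090 ≈ 2.6878e-5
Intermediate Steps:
1/(37040 + √((56 - 83)*(-25) + 26745)) = 1/(37040 + √(-27*(-25) + 26745)) = 1/(37040 + √(675 + 26745)) = 1/(37040 + √27420) = 1/(37040 + 2*√6855)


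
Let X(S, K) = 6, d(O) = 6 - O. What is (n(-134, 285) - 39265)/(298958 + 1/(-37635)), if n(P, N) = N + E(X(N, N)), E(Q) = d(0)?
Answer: -1466786490/11251284329 ≈ -0.13037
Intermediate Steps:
E(Q) = 6 (E(Q) = 6 - 1*0 = 6 + 0 = 6)
n(P, N) = 6 + N (n(P, N) = N + 6 = 6 + N)
(n(-134, 285) - 39265)/(298958 + 1/(-37635)) = ((6 + 285) - 39265)/(298958 + 1/(-37635)) = (291 - 39265)/(298958 - 1/37635) = -38974/11251284329/37635 = -38974*37635/11251284329 = -1466786490/11251284329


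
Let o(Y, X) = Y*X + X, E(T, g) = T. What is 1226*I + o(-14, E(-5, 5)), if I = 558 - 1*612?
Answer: -66139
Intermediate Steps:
o(Y, X) = X + X*Y (o(Y, X) = X*Y + X = X + X*Y)
I = -54 (I = 558 - 612 = -54)
1226*I + o(-14, E(-5, 5)) = 1226*(-54) - 5*(1 - 14) = -66204 - 5*(-13) = -66204 + 65 = -66139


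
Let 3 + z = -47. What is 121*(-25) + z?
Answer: -3075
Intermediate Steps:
z = -50 (z = -3 - 47 = -50)
121*(-25) + z = 121*(-25) - 50 = -3025 - 50 = -3075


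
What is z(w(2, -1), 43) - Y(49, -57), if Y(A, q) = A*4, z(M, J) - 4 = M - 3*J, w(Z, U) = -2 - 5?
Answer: -328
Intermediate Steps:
w(Z, U) = -7
z(M, J) = 4 + M - 3*J (z(M, J) = 4 + (M - 3*J) = 4 + M - 3*J)
Y(A, q) = 4*A
z(w(2, -1), 43) - Y(49, -57) = (4 - 7 - 3*43) - 4*49 = (4 - 7 - 129) - 1*196 = -132 - 196 = -328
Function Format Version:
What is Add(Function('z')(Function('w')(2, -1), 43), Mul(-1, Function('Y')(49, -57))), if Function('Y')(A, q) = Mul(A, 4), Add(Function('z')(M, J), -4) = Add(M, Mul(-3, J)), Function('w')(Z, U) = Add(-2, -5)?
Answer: -328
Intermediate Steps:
Function('w')(Z, U) = -7
Function('z')(M, J) = Add(4, M, Mul(-3, J)) (Function('z')(M, J) = Add(4, Add(M, Mul(-3, J))) = Add(4, M, Mul(-3, J)))
Function('Y')(A, q) = Mul(4, A)
Add(Function('z')(Function('w')(2, -1), 43), Mul(-1, Function('Y')(49, -57))) = Add(Add(4, -7, Mul(-3, 43)), Mul(-1, Mul(4, 49))) = Add(Add(4, -7, -129), Mul(-1, 196)) = Add(-132, -196) = -328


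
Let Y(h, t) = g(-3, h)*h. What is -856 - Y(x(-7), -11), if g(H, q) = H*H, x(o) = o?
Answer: -793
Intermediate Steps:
g(H, q) = H**2
Y(h, t) = 9*h (Y(h, t) = (-3)**2*h = 9*h)
-856 - Y(x(-7), -11) = -856 - 9*(-7) = -856 - 1*(-63) = -856 + 63 = -793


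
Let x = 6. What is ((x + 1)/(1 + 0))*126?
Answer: 882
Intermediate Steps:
((x + 1)/(1 + 0))*126 = ((6 + 1)/(1 + 0))*126 = (7/1)*126 = (7*1)*126 = 7*126 = 882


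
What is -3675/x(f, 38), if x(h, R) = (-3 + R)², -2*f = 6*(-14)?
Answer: -3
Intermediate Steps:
f = 42 (f = -3*(-14) = -½*(-84) = 42)
-3675/x(f, 38) = -3675/(-3 + 38)² = -3675/(35²) = -3675/1225 = -3675*1/1225 = -3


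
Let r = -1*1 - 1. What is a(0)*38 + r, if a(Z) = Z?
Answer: -2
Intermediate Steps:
r = -2 (r = -1 - 1 = -2)
a(0)*38 + r = 0*38 - 2 = 0 - 2 = -2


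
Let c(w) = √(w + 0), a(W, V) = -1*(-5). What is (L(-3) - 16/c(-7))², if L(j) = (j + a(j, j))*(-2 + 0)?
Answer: -144/7 - 128*I*√7/7 ≈ -20.571 - 48.379*I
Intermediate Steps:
a(W, V) = 5
c(w) = √w
L(j) = -10 - 2*j (L(j) = (j + 5)*(-2 + 0) = (5 + j)*(-2) = -10 - 2*j)
(L(-3) - 16/c(-7))² = ((-10 - 2*(-3)) - 16*(-I*√7/7))² = ((-10 + 6) - 16*(-I*√7/7))² = (-4 - (-16)*I*√7/7)² = (-4 + 16*I*√7/7)²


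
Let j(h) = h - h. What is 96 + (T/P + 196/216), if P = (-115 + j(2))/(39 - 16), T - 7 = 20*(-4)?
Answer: 30107/270 ≈ 111.51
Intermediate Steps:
j(h) = 0
T = -73 (T = 7 + 20*(-4) = 7 - 80 = -73)
P = -5 (P = (-115 + 0)/(39 - 16) = -115/23 = -115*1/23 = -5)
96 + (T/P + 196/216) = 96 + (-73/(-5) + 196/216) = 96 + (-73*(-⅕) + 196*(1/216)) = 96 + (73/5 + 49/54) = 96 + 4187/270 = 30107/270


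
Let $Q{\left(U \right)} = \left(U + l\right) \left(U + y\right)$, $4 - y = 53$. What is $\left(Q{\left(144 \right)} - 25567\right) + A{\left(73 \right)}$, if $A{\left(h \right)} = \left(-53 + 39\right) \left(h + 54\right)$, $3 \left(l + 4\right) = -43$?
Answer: $- \frac{46220}{3} \approx -15407.0$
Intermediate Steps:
$l = - \frac{55}{3}$ ($l = -4 + \frac{1}{3} \left(-43\right) = -4 - \frac{43}{3} = - \frac{55}{3} \approx -18.333$)
$y = -49$ ($y = 4 - 53 = -49$)
$A{\left(h \right)} = -756 - 14 h$ ($A{\left(h \right)} = - 14 \left(54 + h\right) = -756 - 14 h$)
$Q{\left(U \right)} = \left(-49 + U\right) \left(- \frac{55}{3} + U\right)$ ($Q{\left(U \right)} = \left(U - \frac{55}{3}\right) \left(U - 49\right) = \left(- \frac{55}{3} + U\right) \left(-49 + U\right) = \left(-49 + U\right) \left(- \frac{55}{3} + U\right)$)
$\left(Q{\left(144 \right)} - 25567\right) + A{\left(73 \right)} = \left(\left(\frac{2695}{3} + 144^{2} - 9696\right) - 25567\right) - 1778 = \left(\left(\frac{2695}{3} + 20736 - 9696\right) - 25567\right) - 1778 = \left(\frac{35815}{3} - 25567\right) - 1778 = - \frac{40886}{3} - 1778 = - \frac{46220}{3}$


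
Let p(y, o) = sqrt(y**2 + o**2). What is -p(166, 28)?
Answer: -2*sqrt(7085) ≈ -168.34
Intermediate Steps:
p(y, o) = sqrt(o**2 + y**2)
-p(166, 28) = -sqrt(28**2 + 166**2) = -sqrt(784 + 27556) = -sqrt(28340) = -2*sqrt(7085)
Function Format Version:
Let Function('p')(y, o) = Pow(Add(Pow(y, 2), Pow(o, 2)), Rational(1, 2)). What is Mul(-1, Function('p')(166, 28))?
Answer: Mul(-2, Pow(7085, Rational(1, 2))) ≈ -168.34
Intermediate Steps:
Function('p')(y, o) = Pow(Add(Pow(o, 2), Pow(y, 2)), Rational(1, 2))
Mul(-1, Function('p')(166, 28)) = Mul(-1, Pow(Add(Pow(28, 2), Pow(166, 2)), Rational(1, 2))) = Mul(-1, Pow(Add(784, 27556), Rational(1, 2))) = Mul(-1, Pow(28340, Rational(1, 2))) = Mul(-1, Mul(2, Pow(7085, Rational(1, 2)))) = Mul(-2, Pow(7085, Rational(1, 2)))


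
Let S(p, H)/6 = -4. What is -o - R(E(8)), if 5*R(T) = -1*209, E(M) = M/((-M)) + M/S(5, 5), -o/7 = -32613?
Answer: -1141246/5 ≈ -2.2825e+5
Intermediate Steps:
o = 228291 (o = -7*(-32613) = 228291)
S(p, H) = -24 (S(p, H) = 6*(-4) = -24)
E(M) = -1 - M/24 (E(M) = M/((-M)) + M/(-24) = M*(-1/M) + M*(-1/24) = -1 - M/24)
R(T) = -209/5 (R(T) = (-1*209)/5 = (⅕)*(-209) = -209/5)
-o - R(E(8)) = -1*228291 - 1*(-209/5) = -228291 + 209/5 = -1141246/5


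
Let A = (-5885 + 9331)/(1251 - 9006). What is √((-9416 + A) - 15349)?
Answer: I*√1489394442855/7755 ≈ 157.37*I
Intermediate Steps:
A = -3446/7755 (A = 3446/(-7755) = 3446*(-1/7755) = -3446/7755 ≈ -0.44436)
√((-9416 + A) - 15349) = √((-9416 - 3446/7755) - 15349) = √(-73024526/7755 - 15349) = √(-192056021/7755) = I*√1489394442855/7755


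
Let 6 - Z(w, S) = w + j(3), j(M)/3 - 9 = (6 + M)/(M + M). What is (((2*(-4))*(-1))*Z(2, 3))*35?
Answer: -7700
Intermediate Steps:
j(M) = 27 + 3*(6 + M)/(2*M) (j(M) = 27 + 3*((6 + M)/(M + M)) = 27 + 3*((6 + M)/((2*M))) = 27 + 3*((6 + M)*(1/(2*M))) = 27 + 3*((6 + M)/(2*M)) = 27 + 3*(6 + M)/(2*M))
Z(w, S) = -51/2 - w (Z(w, S) = 6 - (w + (57/2 + 9/3)) = 6 - (w + (57/2 + 9*(⅓))) = 6 - (w + (57/2 + 3)) = 6 - (w + 63/2) = 6 - (63/2 + w) = 6 + (-63/2 - w) = -51/2 - w)
(((2*(-4))*(-1))*Z(2, 3))*35 = (((2*(-4))*(-1))*(-51/2 - 1*2))*35 = ((-8*(-1))*(-51/2 - 2))*35 = (8*(-55/2))*35 = -220*35 = -7700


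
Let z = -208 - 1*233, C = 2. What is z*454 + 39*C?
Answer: -200136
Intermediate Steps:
z = -441 (z = -208 - 233 = -441)
z*454 + 39*C = -441*454 + 39*2 = -200214 + 78 = -200136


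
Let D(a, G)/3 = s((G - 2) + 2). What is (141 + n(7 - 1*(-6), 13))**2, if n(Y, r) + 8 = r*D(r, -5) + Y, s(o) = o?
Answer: 2401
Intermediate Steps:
D(a, G) = 3*G (D(a, G) = 3*((G - 2) + 2) = 3*((-2 + G) + 2) = 3*G)
n(Y, r) = -8 + Y - 15*r (n(Y, r) = -8 + (r*(3*(-5)) + Y) = -8 + (r*(-15) + Y) = -8 + (-15*r + Y) = -8 + (Y - 15*r) = -8 + Y - 15*r)
(141 + n(7 - 1*(-6), 13))**2 = (141 + (-8 + (7 - 1*(-6)) - 15*13))**2 = (141 + (-8 + (7 + 6) - 195))**2 = (141 + (-8 + 13 - 195))**2 = (141 - 190)**2 = (-49)**2 = 2401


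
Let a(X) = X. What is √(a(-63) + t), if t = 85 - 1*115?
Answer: I*√93 ≈ 9.6436*I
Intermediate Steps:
t = -30 (t = 85 - 115 = -30)
√(a(-63) + t) = √(-63 - 30) = √(-93) = I*√93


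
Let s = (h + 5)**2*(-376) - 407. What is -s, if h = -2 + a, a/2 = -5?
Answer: 18831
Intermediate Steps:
a = -10 (a = 2*(-5) = -10)
h = -12 (h = -2 - 10 = -12)
s = -18831 (s = (-12 + 5)**2*(-376) - 407 = (-7)**2*(-376) - 407 = 49*(-376) - 407 = -18424 - 407 = -18831)
-s = -1*(-18831) = 18831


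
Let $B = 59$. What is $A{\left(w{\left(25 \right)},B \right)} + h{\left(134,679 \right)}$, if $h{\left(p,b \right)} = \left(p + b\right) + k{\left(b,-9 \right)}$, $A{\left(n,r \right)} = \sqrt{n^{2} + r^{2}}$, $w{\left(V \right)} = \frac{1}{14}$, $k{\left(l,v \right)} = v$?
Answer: $804 + \frac{\sqrt{682277}}{14} \approx 863.0$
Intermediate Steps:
$w{\left(V \right)} = \frac{1}{14}$
$h{\left(p,b \right)} = -9 + b + p$ ($h{\left(p,b \right)} = \left(p + b\right) - 9 = \left(b + p\right) - 9 = -9 + b + p$)
$A{\left(w{\left(25 \right)},B \right)} + h{\left(134,679 \right)} = \sqrt{\left(\frac{1}{14}\right)^{2} + 59^{2}} + \left(-9 + 679 + 134\right) = \sqrt{\frac{1}{196} + 3481} + 804 = \sqrt{\frac{682277}{196}} + 804 = \frac{\sqrt{682277}}{14} + 804 = 804 + \frac{\sqrt{682277}}{14}$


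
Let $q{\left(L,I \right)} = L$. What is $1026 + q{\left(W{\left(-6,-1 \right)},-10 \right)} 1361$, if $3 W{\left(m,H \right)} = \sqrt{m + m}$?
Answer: $1026 + \frac{2722 i \sqrt{3}}{3} \approx 1026.0 + 1571.5 i$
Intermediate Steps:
$W{\left(m,H \right)} = \frac{\sqrt{2} \sqrt{m}}{3}$ ($W{\left(m,H \right)} = \frac{\sqrt{m + m}}{3} = \frac{\sqrt{2 m}}{3} = \frac{\sqrt{2} \sqrt{m}}{3}$)
$1026 + q{\left(W{\left(-6,-1 \right)},-10 \right)} 1361 = 1026 + \frac{\sqrt{2} \sqrt{-6}}{3} \cdot 1361 = 1026 + \frac{\sqrt{2} i \sqrt{6}}{3} \cdot 1361 = 1026 + \frac{2 i \sqrt{3}}{3} \cdot 1361 = 1026 + \frac{2722 i \sqrt{3}}{3}$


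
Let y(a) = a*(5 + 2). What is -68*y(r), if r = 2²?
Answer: -1904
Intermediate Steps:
r = 4
y(a) = 7*a (y(a) = a*7 = 7*a)
-68*y(r) = -476*4 = -68*28 = -1904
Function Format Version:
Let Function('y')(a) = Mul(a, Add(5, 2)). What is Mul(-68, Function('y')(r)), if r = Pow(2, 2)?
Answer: -1904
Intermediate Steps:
r = 4
Function('y')(a) = Mul(7, a) (Function('y')(a) = Mul(a, 7) = Mul(7, a))
Mul(-68, Function('y')(r)) = Mul(-68, Mul(7, 4)) = Mul(-68, 28) = -1904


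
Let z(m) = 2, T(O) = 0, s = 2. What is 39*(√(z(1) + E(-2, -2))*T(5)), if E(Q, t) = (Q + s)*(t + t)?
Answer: 0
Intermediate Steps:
E(Q, t) = 2*t*(2 + Q) (E(Q, t) = (Q + 2)*(t + t) = (2 + Q)*(2*t) = 2*t*(2 + Q))
39*(√(z(1) + E(-2, -2))*T(5)) = 39*(√(2 + 2*(-2)*(2 - 2))*0) = 39*(√(2 + 2*(-2)*0)*0) = 39*(√(2 + 0)*0) = 39*(√2*0) = 39*0 = 0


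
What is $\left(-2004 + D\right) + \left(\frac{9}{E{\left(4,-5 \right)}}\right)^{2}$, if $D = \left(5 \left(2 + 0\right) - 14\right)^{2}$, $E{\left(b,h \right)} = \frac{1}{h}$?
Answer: $37$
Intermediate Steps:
$D = 16$ ($D = \left(5 \cdot 2 - 14\right)^{2} = \left(10 - 14\right)^{2} = \left(-4\right)^{2} = 16$)
$\left(-2004 + D\right) + \left(\frac{9}{E{\left(4,-5 \right)}}\right)^{2} = \left(-2004 + 16\right) + \left(\frac{9}{\frac{1}{-5}}\right)^{2} = -1988 + \left(\frac{9}{- \frac{1}{5}}\right)^{2} = -1988 + \left(9 \left(-5\right)\right)^{2} = -1988 + \left(-45\right)^{2} = -1988 + 2025 = 37$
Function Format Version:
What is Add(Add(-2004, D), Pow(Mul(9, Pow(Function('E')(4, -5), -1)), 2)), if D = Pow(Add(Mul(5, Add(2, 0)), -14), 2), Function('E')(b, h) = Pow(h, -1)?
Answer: 37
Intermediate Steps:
D = 16 (D = Pow(Add(Mul(5, 2), -14), 2) = Pow(Add(10, -14), 2) = Pow(-4, 2) = 16)
Add(Add(-2004, D), Pow(Mul(9, Pow(Function('E')(4, -5), -1)), 2)) = Add(Add(-2004, 16), Pow(Mul(9, Pow(Pow(-5, -1), -1)), 2)) = Add(-1988, Pow(Mul(9, Pow(Rational(-1, 5), -1)), 2)) = Add(-1988, Pow(Mul(9, -5), 2)) = Add(-1988, Pow(-45, 2)) = Add(-1988, 2025) = 37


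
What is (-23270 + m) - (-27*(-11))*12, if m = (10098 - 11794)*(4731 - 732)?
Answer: -6809138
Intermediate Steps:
m = -6782304 (m = -1696*3999 = -6782304)
(-23270 + m) - (-27*(-11))*12 = (-23270 - 6782304) - (-27*(-11))*12 = -6805574 - 297*12 = -6805574 - 1*3564 = -6805574 - 3564 = -6809138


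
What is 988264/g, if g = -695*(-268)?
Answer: 247066/46565 ≈ 5.3058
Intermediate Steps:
g = 186260
988264/g = 988264/186260 = 988264*(1/186260) = 247066/46565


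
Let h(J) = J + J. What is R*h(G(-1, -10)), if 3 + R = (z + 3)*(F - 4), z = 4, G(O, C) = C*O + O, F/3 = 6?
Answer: 1710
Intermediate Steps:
F = 18 (F = 3*6 = 18)
G(O, C) = O + C*O
h(J) = 2*J
R = 95 (R = -3 + (4 + 3)*(18 - 4) = -3 + 7*14 = -3 + 98 = 95)
R*h(G(-1, -10)) = 95*(2*(-(1 - 10))) = 95*(2*(-1*(-9))) = 95*(2*9) = 95*18 = 1710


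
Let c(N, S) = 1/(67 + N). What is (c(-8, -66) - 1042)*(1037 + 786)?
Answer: -112072571/59 ≈ -1.8995e+6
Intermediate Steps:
(c(-8, -66) - 1042)*(1037 + 786) = (1/(67 - 8) - 1042)*(1037 + 786) = (1/59 - 1042)*1823 = -61477/59*1823 = -112072571/59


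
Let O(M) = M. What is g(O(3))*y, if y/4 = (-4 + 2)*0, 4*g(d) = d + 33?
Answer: 0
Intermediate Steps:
g(d) = 33/4 + d/4 (g(d) = (d + 33)/4 = (33 + d)/4 = 33/4 + d/4)
y = 0 (y = 4*((-4 + 2)*0) = 4*(-2*0) = 4*0 = 0)
g(O(3))*y = (33/4 + (1/4)*3)*0 = (33/4 + 3/4)*0 = 9*0 = 0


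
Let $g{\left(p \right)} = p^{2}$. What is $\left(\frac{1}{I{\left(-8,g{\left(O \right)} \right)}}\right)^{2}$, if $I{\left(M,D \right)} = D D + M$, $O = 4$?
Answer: $\frac{1}{61504} \approx 1.6259 \cdot 10^{-5}$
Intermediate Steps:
$I{\left(M,D \right)} = M + D^{2}$ ($I{\left(M,D \right)} = D^{2} + M = M + D^{2}$)
$\left(\frac{1}{I{\left(-8,g{\left(O \right)} \right)}}\right)^{2} = \left(\frac{1}{-8 + \left(4^{2}\right)^{2}}\right)^{2} = \left(\frac{1}{-8 + 16^{2}}\right)^{2} = \left(\frac{1}{-8 + 256}\right)^{2} = \left(\frac{1}{248}\right)^{2} = \frac{1}{61504}$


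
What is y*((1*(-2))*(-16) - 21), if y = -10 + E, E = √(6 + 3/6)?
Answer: -110 + 11*√26/2 ≈ -81.955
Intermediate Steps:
E = √26/2 (E = √(6 + 3*(⅙)) = √(6 + ½) = √(13/2) = √26/2 ≈ 2.5495)
y = -10 + √26/2 ≈ -7.4505
y*((1*(-2))*(-16) - 21) = (-10 + √26/2)*((1*(-2))*(-16) - 21) = (-10 + √26/2)*(-2*(-16) - 21) = (-10 + √26/2)*(32 - 21) = (-10 + √26/2)*11 = -110 + 11*√26/2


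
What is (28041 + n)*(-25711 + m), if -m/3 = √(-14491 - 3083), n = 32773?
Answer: -1563588754 - 182442*I*√17574 ≈ -1.5636e+9 - 2.4186e+7*I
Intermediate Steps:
m = -3*I*√17574 (m = -3*√(-14491 - 3083) = -3*I*√17574 ≈ -397.7*I)
(28041 + n)*(-25711 + m) = (28041 + 32773)*(-25711 - 3*I*√17574) = 60814*(-25711 - 3*I*√17574) = -1563588754 - 182442*I*√17574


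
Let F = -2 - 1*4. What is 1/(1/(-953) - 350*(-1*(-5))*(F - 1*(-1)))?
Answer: 953/8338749 ≈ 0.00011429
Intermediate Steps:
F = -6 (F = -2 - 4 = -6)
1/(1/(-953) - 350*(-1*(-5))*(F - 1*(-1))) = 1/(1/(-953) - 350*(-1*(-5))*(-6 - 1*(-1))) = 1/(-1/953 - 1750*(-6 + 1)) = 1/(-1/953 - 1750*(-5)) = 1/(-1/953 - 350*(-25)) = 1/(-1/953 + 8750) = 1/(8338749/953) = 953/8338749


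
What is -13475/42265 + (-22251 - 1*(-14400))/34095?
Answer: -52750176/96068345 ≈ -0.54909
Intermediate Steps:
-13475/42265 + (-22251 - 1*(-14400))/34095 = -13475*1/42265 + (-22251 + 14400)*(1/34095) = -2695/8453 - 7851*1/34095 = -2695/8453 - 2617/11365 = -52750176/96068345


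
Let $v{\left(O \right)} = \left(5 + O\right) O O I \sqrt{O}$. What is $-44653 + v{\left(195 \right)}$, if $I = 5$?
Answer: $-44653 + 38025000 \sqrt{195} \approx 5.3095 \cdot 10^{8}$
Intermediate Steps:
$v{\left(O \right)} = 5 O^{\frac{5}{2}} \left(5 + O\right)$ ($v{\left(O \right)} = \left(5 + O\right) O O 5 \sqrt{O} = O \left(5 + O\right) O 5 \sqrt{O} = O^{2} \left(5 + O\right) 5 \sqrt{O} = 5 O^{2} \left(5 + O\right) \sqrt{O} = 5 O^{\frac{5}{2}} \left(5 + O\right)$)
$-44653 + v{\left(195 \right)} = -44653 + 5 \cdot 195^{\frac{5}{2}} \left(5 + 195\right) = -44653 + 5 \cdot 38025 \sqrt{195} \cdot 200 = -44653 + 38025000 \sqrt{195}$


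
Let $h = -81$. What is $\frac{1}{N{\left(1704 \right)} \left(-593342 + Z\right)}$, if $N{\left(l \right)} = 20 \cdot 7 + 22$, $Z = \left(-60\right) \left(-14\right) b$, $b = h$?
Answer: $- \frac{1}{107143884} \approx -9.3332 \cdot 10^{-9}$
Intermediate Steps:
$b = -81$
$Z = -68040$ ($Z = \left(-60\right) \left(-14\right) \left(-81\right) = 840 \left(-81\right) = -68040$)
$N{\left(l \right)} = 162$ ($N{\left(l \right)} = 140 + 22 = 162$)
$\frac{1}{N{\left(1704 \right)} \left(-593342 + Z\right)} = \frac{1}{162 \left(-593342 - 68040\right)} = \frac{1}{162 \left(-661382\right)} = \frac{1}{162} \left(- \frac{1}{661382}\right) = - \frac{1}{107143884}$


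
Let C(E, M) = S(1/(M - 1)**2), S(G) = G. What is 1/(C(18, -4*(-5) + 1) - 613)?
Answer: -400/245199 ≈ -0.0016313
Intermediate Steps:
C(E, M) = (-1 + M)**(-2) (C(E, M) = 1/(M - 1)**2 = 1/(-1 + M)**2 = (-1 + M)**(-2))
1/(C(18, -4*(-5) + 1) - 613) = 1/((-1 + (-4*(-5) + 1))**(-2) - 613) = 1/((-1 + (20 + 1))**(-2) - 613) = 1/((-1 + 21)**(-2) - 613) = 1/(20**(-2) - 613) = 1/(1/400 - 613) = 1/(-245199/400) = -400/245199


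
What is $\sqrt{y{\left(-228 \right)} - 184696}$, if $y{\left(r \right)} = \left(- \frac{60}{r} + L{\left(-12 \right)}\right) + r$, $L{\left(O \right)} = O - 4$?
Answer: $\frac{i \sqrt{66763245}}{19} \approx 430.05 i$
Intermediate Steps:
$L{\left(O \right)} = -4 + O$ ($L{\left(O \right)} = O - 4 = -4 + O$)
$y{\left(r \right)} = -16 + r - \frac{60}{r}$ ($y{\left(r \right)} = \left(- \frac{60}{r} - 16\right) + r = \left(-16 - \frac{60}{r}\right) + r = -16 + r - \frac{60}{r}$)
$\sqrt{y{\left(-228 \right)} - 184696} = \sqrt{\left(-16 - 228 - \frac{60}{-228}\right) - 184696} = \sqrt{\left(-16 - 228 - - \frac{5}{19}\right) - 184696} = \sqrt{\left(-16 - 228 + \frac{5}{19}\right) - 184696} = \sqrt{- \frac{4631}{19} - 184696} = \sqrt{- \frac{3513855}{19}} = \frac{i \sqrt{66763245}}{19}$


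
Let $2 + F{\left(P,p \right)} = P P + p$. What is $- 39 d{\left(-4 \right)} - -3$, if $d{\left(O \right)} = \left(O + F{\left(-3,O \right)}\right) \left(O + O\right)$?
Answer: $-309$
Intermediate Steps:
$F{\left(P,p \right)} = -2 + p + P^{2}$ ($F{\left(P,p \right)} = -2 + \left(P P + p\right) = -2 + \left(P^{2} + p\right) = -2 + \left(p + P^{2}\right) = -2 + p + P^{2}$)
$d{\left(O \right)} = 2 O \left(7 + 2 O\right)$ ($d{\left(O \right)} = \left(O + \left(-2 + O + \left(-3\right)^{2}\right)\right) \left(O + O\right) = \left(O + \left(-2 + O + 9\right)\right) 2 O = \left(O + \left(7 + O\right)\right) 2 O = \left(7 + 2 O\right) 2 O = 2 O \left(7 + 2 O\right)$)
$- 39 d{\left(-4 \right)} - -3 = - 39 \cdot 2 \left(-4\right) \left(7 + 2 \left(-4\right)\right) - -3 = - 39 \cdot 2 \left(-4\right) \left(7 - 8\right) + 3 = - 39 \cdot 2 \left(-4\right) \left(-1\right) + 3 = \left(-39\right) 8 + 3 = -312 + 3 = -309$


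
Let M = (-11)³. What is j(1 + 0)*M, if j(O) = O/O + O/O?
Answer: -2662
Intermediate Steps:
j(O) = 2 (j(O) = 1 + 1 = 2)
M = -1331
j(1 + 0)*M = 2*(-1331) = -2662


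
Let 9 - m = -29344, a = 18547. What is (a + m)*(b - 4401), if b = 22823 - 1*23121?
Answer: -225082100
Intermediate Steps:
b = -298 (b = 22823 - 23121 = -298)
m = 29353 (m = 9 - 1*(-29344) = 9 + 29344 = 29353)
(a + m)*(b - 4401) = (18547 + 29353)*(-298 - 4401) = 47900*(-4699) = -225082100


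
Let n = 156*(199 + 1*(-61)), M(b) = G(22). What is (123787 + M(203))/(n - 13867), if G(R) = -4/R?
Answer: 1361655/84271 ≈ 16.158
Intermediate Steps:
M(b) = -2/11 (M(b) = -4/22 = -4*1/22 = -2/11)
n = 21528 (n = 156*(199 - 61) = 156*138 = 21528)
(123787 + M(203))/(n - 13867) = (123787 - 2/11)/(21528 - 13867) = (1361655/11)/7661 = (1361655/11)*(1/7661) = 1361655/84271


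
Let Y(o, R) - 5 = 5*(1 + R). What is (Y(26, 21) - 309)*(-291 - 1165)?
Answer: 282464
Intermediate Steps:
Y(o, R) = 10 + 5*R (Y(o, R) = 5 + 5*(1 + R) = 5 + (5 + 5*R) = 10 + 5*R)
(Y(26, 21) - 309)*(-291 - 1165) = ((10 + 5*21) - 309)*(-291 - 1165) = ((10 + 105) - 309)*(-1456) = (115 - 309)*(-1456) = -194*(-1456) = 282464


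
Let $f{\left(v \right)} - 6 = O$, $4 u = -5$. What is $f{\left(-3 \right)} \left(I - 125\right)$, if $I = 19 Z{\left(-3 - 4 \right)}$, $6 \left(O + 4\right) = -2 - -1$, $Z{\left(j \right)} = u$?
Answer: $- \frac{6545}{24} \approx -272.71$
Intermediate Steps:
$u = - \frac{5}{4}$ ($u = \frac{1}{4} \left(-5\right) = - \frac{5}{4} \approx -1.25$)
$Z{\left(j \right)} = - \frac{5}{4}$
$O = - \frac{25}{6}$ ($O = -4 + \frac{-2 - -1}{6} = -4 + \frac{-2 + 1}{6} = -4 + \frac{1}{6} \left(-1\right) = -4 - \frac{1}{6} = - \frac{25}{6} \approx -4.1667$)
$f{\left(v \right)} = \frac{11}{6}$ ($f{\left(v \right)} = 6 - \frac{25}{6} = \frac{11}{6}$)
$I = - \frac{95}{4}$ ($I = 19 \left(- \frac{5}{4}\right) = - \frac{95}{4} \approx -23.75$)
$f{\left(-3 \right)} \left(I - 125\right) = \frac{11 \left(- \frac{95}{4} - 125\right)}{6} = \frac{11}{6} \left(- \frac{595}{4}\right) = - \frac{6545}{24}$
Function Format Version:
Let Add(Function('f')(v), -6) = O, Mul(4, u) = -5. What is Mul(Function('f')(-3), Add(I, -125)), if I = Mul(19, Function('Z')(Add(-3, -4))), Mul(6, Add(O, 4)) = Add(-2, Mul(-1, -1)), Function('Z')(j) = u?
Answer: Rational(-6545, 24) ≈ -272.71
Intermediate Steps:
u = Rational(-5, 4) (u = Mul(Rational(1, 4), -5) = Rational(-5, 4) ≈ -1.2500)
Function('Z')(j) = Rational(-5, 4)
O = Rational(-25, 6) (O = Add(-4, Mul(Rational(1, 6), Add(-2, Mul(-1, -1)))) = Add(-4, Mul(Rational(1, 6), Add(-2, 1))) = Add(-4, Mul(Rational(1, 6), -1)) = Add(-4, Rational(-1, 6)) = Rational(-25, 6) ≈ -4.1667)
Function('f')(v) = Rational(11, 6) (Function('f')(v) = Add(6, Rational(-25, 6)) = Rational(11, 6))
I = Rational(-95, 4) (I = Mul(19, Rational(-5, 4)) = Rational(-95, 4) ≈ -23.750)
Mul(Function('f')(-3), Add(I, -125)) = Mul(Rational(11, 6), Add(Rational(-95, 4), -125)) = Mul(Rational(11, 6), Rational(-595, 4)) = Rational(-6545, 24)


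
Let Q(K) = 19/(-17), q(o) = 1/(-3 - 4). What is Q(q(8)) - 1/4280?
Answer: -81337/72760 ≈ -1.1179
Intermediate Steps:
q(o) = -⅐ (q(o) = 1/(-7) = -⅐)
Q(K) = -19/17 (Q(K) = 19*(-1/17) = -19/17)
Q(q(8)) - 1/4280 = -19/17 - 1/4280 = -81337/72760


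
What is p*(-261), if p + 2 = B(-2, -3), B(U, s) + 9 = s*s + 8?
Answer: -1566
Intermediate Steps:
B(U, s) = -1 + s**2 (B(U, s) = -9 + (s*s + 8) = -9 + (s**2 + 8) = -9 + (8 + s**2) = -1 + s**2)
p = 6 (p = -2 + (-1 + (-3)**2) = -2 + (-1 + 9) = -2 + 8 = 6)
p*(-261) = 6*(-261) = -1566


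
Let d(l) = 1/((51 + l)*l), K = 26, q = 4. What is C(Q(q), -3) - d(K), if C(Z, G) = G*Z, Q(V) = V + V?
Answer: -48049/2002 ≈ -24.000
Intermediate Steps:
Q(V) = 2*V
d(l) = 1/(l*(51 + l))
C(Q(q), -3) - d(K) = -6*4 - 1/(26*(51 + 26)) = -3*8 - 1/(26*77) = -24 - 1/(26*77) = -24 - 1*1/2002 = -24 - 1/2002 = -48049/2002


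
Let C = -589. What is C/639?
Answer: -589/639 ≈ -0.92175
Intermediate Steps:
C/639 = -589/639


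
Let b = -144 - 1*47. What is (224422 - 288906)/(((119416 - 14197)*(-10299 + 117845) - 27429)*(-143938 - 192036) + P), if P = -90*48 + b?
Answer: 64484/3801833116490741 ≈ 1.6961e-11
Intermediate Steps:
b = -191 (b = -144 - 47 = -191)
P = -4511 (P = -90*48 - 191 = -4320 - 191 = -4511)
(224422 - 288906)/(((119416 - 14197)*(-10299 + 117845) - 27429)*(-143938 - 192036) + P) = (224422 - 288906)/(((119416 - 14197)*(-10299 + 117845) - 27429)*(-143938 - 192036) - 4511) = -64484/((105219*107546 - 27429)*(-335974) - 4511) = -64484/((11315882574 - 27429)*(-335974) - 4511) = -64484/(11315855145*(-335974) - 4511) = -64484/(-3801833116486230 - 4511) = -64484/(-3801833116490741) = -64484*(-1/3801833116490741) = 64484/3801833116490741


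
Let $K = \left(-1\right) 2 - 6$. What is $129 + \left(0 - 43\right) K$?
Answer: $473$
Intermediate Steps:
$K = -8$ ($K = -2 - 6 = -8$)
$129 + \left(0 - 43\right) K = 129 + \left(0 - 43\right) \left(-8\right) = 129 - -344 = 129 + 344 = 473$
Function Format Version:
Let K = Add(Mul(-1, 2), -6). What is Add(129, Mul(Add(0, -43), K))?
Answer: 473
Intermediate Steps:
K = -8 (K = Add(-2, -6) = -8)
Add(129, Mul(Add(0, -43), K)) = Add(129, Mul(Add(0, -43), -8)) = Add(129, Mul(-43, -8)) = Add(129, 344) = 473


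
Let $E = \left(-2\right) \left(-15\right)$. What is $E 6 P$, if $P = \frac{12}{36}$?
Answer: $60$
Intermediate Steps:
$E = 30$
$P = \frac{1}{3}$ ($P = 12 \cdot \frac{1}{36} = \frac{1}{3} \approx 0.33333$)
$E 6 P = 30 \cdot 6 \cdot \frac{1}{3} = 180 \cdot \frac{1}{3} = 60$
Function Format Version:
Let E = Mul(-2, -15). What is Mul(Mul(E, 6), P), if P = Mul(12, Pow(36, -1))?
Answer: 60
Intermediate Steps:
E = 30
P = Rational(1, 3) (P = Mul(12, Rational(1, 36)) = Rational(1, 3) ≈ 0.33333)
Mul(Mul(E, 6), P) = Mul(Mul(30, 6), Rational(1, 3)) = Mul(180, Rational(1, 3)) = 60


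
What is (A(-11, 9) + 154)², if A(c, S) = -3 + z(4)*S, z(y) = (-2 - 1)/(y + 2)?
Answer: 85849/4 ≈ 21462.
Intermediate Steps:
z(y) = -3/(2 + y)
A(c, S) = -3 - S/2 (A(c, S) = -3 + (-3/(2 + 4))*S = -3 + (-3/6)*S = -3 + (-3*⅙)*S = -3 - S/2)
(A(-11, 9) + 154)² = ((-3 - ½*9) + 154)² = ((-3 - 9/2) + 154)² = (-15/2 + 154)² = (293/2)² = 85849/4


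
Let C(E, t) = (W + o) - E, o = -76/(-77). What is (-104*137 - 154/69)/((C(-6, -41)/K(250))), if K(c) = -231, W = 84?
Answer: 2914892057/80569 ≈ 36179.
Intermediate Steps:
o = 76/77 (o = -76*(-1/77) = 76/77 ≈ 0.98701)
C(E, t) = 6544/77 - E (C(E, t) = (84 + 76/77) - E = 6544/77 - E)
(-104*137 - 154/69)/((C(-6, -41)/K(250))) = (-104*137 - 154/69)/(((6544/77 - 1*(-6))/(-231))) = (-14248 - 154*1/69)/(((6544/77 + 6)*(-1/231))) = (-14248 - 154/69)/(((7006/77)*(-1/231))) = -983266/(69*(-7006/17787)) = -983266/69*(-17787/7006) = 2914892057/80569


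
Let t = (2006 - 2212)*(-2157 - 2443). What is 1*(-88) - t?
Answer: -947688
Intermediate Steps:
t = 947600 (t = -206*(-4600) = 947600)
1*(-88) - t = 1*(-88) - 1*947600 = -88 - 947600 = -947688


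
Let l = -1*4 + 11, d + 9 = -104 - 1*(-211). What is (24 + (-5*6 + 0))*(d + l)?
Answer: -630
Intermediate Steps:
d = 98 (d = -9 + (-104 - 1*(-211)) = -9 + (-104 + 211) = -9 + 107 = 98)
l = 7 (l = -4 + 11 = 7)
(24 + (-5*6 + 0))*(d + l) = (24 + (-5*6 + 0))*(98 + 7) = (24 + (-30 + 0))*105 = (24 - 30)*105 = -6*105 = -630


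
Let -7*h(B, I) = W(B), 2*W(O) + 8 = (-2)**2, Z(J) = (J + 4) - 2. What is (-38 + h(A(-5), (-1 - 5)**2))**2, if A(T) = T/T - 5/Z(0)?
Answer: 69696/49 ≈ 1422.4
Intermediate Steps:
Z(J) = 2 + J (Z(J) = (4 + J) - 2 = 2 + J)
W(O) = -2 (W(O) = -4 + (1/2)*(-2)**2 = -4 + (1/2)*4 = -4 + 2 = -2)
A(T) = -3/2 (A(T) = T/T - 5/(2 + 0) = 1 - 5/2 = -3/2)
h(B, I) = 2/7 (h(B, I) = -1/7*(-2) = 2/7)
(-38 + h(A(-5), (-1 - 5)**2))**2 = (-38 + 2/7)**2 = (-264/7)**2 = 69696/49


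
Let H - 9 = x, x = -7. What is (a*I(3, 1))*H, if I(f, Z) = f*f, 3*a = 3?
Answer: 18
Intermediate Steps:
a = 1 (a = (1/3)*3 = 1)
I(f, Z) = f**2
H = 2 (H = 9 - 7 = 2)
(a*I(3, 1))*H = (1*3**2)*2 = (1*9)*2 = 9*2 = 18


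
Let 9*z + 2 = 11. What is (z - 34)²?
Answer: 1089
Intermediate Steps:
z = 1 (z = -2/9 + (⅑)*11 = -2/9 + 11/9 = 1)
(z - 34)² = (1 - 34)² = (-33)² = 1089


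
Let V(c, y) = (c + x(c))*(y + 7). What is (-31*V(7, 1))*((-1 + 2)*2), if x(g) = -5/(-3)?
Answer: -12896/3 ≈ -4298.7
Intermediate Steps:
x(g) = 5/3 (x(g) = -5*(-⅓) = 5/3)
V(c, y) = (7 + y)*(5/3 + c) (V(c, y) = (c + 5/3)*(y + 7) = (5/3 + c)*(7 + y) = (7 + y)*(5/3 + c))
(-31*V(7, 1))*((-1 + 2)*2) = (-31*(35/3 + 7*7 + (5/3)*1 + 7*1))*((-1 + 2)*2) = (-31*(35/3 + 49 + 5/3 + 7))*(1*2) = -31*208/3*2 = -6448/3*2 = -12896/3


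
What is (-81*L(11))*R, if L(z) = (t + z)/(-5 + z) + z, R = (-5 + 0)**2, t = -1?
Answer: -25650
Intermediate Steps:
R = 25 (R = (-5)**2 = 25)
L(z) = z + (-1 + z)/(-5 + z) (L(z) = (-1 + z)/(-5 + z) + z = z + (-1 + z)/(-5 + z))
(-81*L(11))*R = -81*(-1 + 11**2 - 4*11)/(-5 + 11)*25 = -81*(-1 + 121 - 44)/6*25 = -27*76/2*25 = -81*38/3*25 = -1026*25 = -25650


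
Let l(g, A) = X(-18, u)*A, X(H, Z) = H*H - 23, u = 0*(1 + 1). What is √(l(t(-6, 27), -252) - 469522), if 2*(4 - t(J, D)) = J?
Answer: I*√545374 ≈ 738.49*I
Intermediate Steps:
t(J, D) = 4 - J/2
u = 0 (u = 0*2 = 0)
X(H, Z) = -23 + H² (X(H, Z) = H² - 23 = -23 + H²)
l(g, A) = 301*A (l(g, A) = (-23 + (-18)²)*A = (-23 + 324)*A = 301*A)
√(l(t(-6, 27), -252) - 469522) = √(301*(-252) - 469522) = √(-75852 - 469522) = √(-545374) = I*√545374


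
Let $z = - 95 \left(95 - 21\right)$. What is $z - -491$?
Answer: $-6539$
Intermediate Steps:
$z = -7030$ ($z = \left(-95\right) 74 = -7030$)
$z - -491 = -7030 - -491 = -7030 + 491 = -6539$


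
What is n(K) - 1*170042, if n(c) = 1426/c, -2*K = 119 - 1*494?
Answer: -63762898/375 ≈ -1.7003e+5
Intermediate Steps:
K = 375/2 (K = -(119 - 1*494)/2 = -(119 - 494)/2 = -½*(-375) = 375/2 ≈ 187.50)
n(K) - 1*170042 = 1426/(375/2) - 1*170042 = 1426*(2/375) - 170042 = 2852/375 - 170042 = -63762898/375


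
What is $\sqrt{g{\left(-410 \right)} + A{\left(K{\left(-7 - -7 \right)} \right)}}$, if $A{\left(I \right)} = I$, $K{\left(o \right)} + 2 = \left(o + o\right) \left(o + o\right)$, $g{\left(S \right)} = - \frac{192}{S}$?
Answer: $\frac{i \sqrt{64370}}{205} \approx 1.2376 i$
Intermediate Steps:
$K{\left(o \right)} = -2 + 4 o^{2}$ ($K{\left(o \right)} = -2 + \left(o + o\right) \left(o + o\right) = -2 + 2 o 2 o = -2 + 4 o^{2}$)
$\sqrt{g{\left(-410 \right)} + A{\left(K{\left(-7 - -7 \right)} \right)}} = \sqrt{- \frac{192}{-410} - \left(2 - 4 \left(-7 - -7\right)^{2}\right)} = \sqrt{\left(-192\right) \left(- \frac{1}{410}\right) - \left(2 - 4 \left(-7 + 7\right)^{2}\right)} = \sqrt{\frac{96}{205} - \left(2 - 4 \cdot 0^{2}\right)} = \sqrt{\frac{96}{205} + \left(-2 + 4 \cdot 0\right)} = \sqrt{\frac{96}{205} + \left(-2 + 0\right)} = \sqrt{\frac{96}{205} - 2} = \sqrt{- \frac{314}{205}} = \frac{i \sqrt{64370}}{205}$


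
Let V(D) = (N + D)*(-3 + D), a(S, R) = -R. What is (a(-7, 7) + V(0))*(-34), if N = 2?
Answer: 442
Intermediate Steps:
V(D) = (-3 + D)*(2 + D) (V(D) = (2 + D)*(-3 + D) = (-3 + D)*(2 + D))
(a(-7, 7) + V(0))*(-34) = (-1*7 + (-6 + 0² - 1*0))*(-34) = (-7 + (-6 + 0 + 0))*(-34) = (-7 - 6)*(-34) = -13*(-34) = 442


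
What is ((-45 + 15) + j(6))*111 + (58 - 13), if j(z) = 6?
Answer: -2619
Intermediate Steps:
((-45 + 15) + j(6))*111 + (58 - 13) = ((-45 + 15) + 6)*111 + (58 - 13) = (-30 + 6)*111 + 45 = -24*111 + 45 = -2664 + 45 = -2619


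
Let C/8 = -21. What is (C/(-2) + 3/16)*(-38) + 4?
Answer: -25561/8 ≈ -3195.1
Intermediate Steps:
C = -168 (C = 8*(-21) = -168)
(C/(-2) + 3/16)*(-38) + 4 = (-168/(-2) + 3/16)*(-38) + 4 = (-168*(-½) + 3*(1/16))*(-38) + 4 = (84 + 3/16)*(-38) + 4 = (1347/16)*(-38) + 4 = -25593/8 + 4 = -25561/8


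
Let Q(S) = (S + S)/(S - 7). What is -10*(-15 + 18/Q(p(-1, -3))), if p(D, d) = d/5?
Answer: -990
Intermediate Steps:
p(D, d) = d/5 (p(D, d) = d*(⅕) = d/5)
Q(S) = 2*S/(-7 + S) (Q(S) = (2*S)/(-7 + S) = 2*S/(-7 + S))
-10*(-15 + 18/Q(p(-1, -3))) = -10*(-15 + 18/((2*((⅕)*(-3))/(-7 + (⅕)*(-3))))) = -10*(-15 + 18/((2*(-⅗)/(-7 - ⅗)))) = -10*(-15 + 18/((2*(-⅗)/(-38/5)))) = -10*(-15 + 18/((2*(-⅗)*(-5/38)))) = -10*(-15 + 18/(3/19)) = -10*(-15 + 18*(19/3)) = -10*(-15 + 114) = -10*99 = -990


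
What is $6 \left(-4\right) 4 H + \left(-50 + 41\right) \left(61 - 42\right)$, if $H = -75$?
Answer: $7029$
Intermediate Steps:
$6 \left(-4\right) 4 H + \left(-50 + 41\right) \left(61 - 42\right) = 6 \left(-4\right) 4 \left(-75\right) + \left(-50 + 41\right) \left(61 - 42\right) = \left(-24\right) 4 \left(-75\right) - 171 = \left(-96\right) \left(-75\right) - 171 = 7200 - 171 = 7029$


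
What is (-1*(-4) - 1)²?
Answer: 9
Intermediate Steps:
(-1*(-4) - 1)² = (4 - 1)² = 3² = 9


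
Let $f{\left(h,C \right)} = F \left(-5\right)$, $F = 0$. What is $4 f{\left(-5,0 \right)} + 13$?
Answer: $13$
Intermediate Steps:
$f{\left(h,C \right)} = 0$ ($f{\left(h,C \right)} = 0 \left(-5\right) = 0$)
$4 f{\left(-5,0 \right)} + 13 = 4 \cdot 0 + 13 = 0 + 13 = 13$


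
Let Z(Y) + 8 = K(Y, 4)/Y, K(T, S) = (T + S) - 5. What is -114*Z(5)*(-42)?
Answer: -172368/5 ≈ -34474.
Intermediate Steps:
K(T, S) = -5 + S + T (K(T, S) = (S + T) - 5 = -5 + S + T)
Z(Y) = -8 + (-1 + Y)/Y (Z(Y) = -8 + (-5 + 4 + Y)/Y = -8 + (-1 + Y)/Y)
-114*Z(5)*(-42) = -114*(-7 - 1/5)*(-42) = -114*(-7 - 1*⅕)*(-42) = -114*(-7 - ⅕)*(-42) = -114*(-36/5)*(-42) = (4104/5)*(-42) = -172368/5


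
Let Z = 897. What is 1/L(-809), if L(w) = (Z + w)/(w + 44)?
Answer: -765/88 ≈ -8.6932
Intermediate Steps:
L(w) = (897 + w)/(44 + w) (L(w) = (897 + w)/(w + 44) = (897 + w)/(44 + w))
1/L(-809) = 1/((897 - 809)/(44 - 809)) = 1/(88/(-765)) = 1/(-1/765*88) = 1/(-88/765) = -765/88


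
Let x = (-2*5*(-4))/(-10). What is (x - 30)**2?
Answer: 1156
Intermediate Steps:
x = -4 (x = -10*(-4)*(-1/10) = 40*(-1/10) = -4)
(x - 30)**2 = (-4 - 30)**2 = (-34)**2 = 1156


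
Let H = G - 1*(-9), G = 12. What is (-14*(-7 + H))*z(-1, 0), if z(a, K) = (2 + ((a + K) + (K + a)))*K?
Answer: 0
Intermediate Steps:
H = 21 (H = 12 - 1*(-9) = 12 + 9 = 21)
z(a, K) = K*(2 + 2*K + 2*a) (z(a, K) = (2 + ((K + a) + (K + a)))*K = (2 + (2*K + 2*a))*K = (2 + 2*K + 2*a)*K = K*(2 + 2*K + 2*a))
(-14*(-7 + H))*z(-1, 0) = (-14*(-7 + 21))*(2*0*(1 + 0 - 1)) = (-14*14)*(2*0*0) = -196*0 = 0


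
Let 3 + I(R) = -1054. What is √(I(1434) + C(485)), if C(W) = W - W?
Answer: I*√1057 ≈ 32.512*I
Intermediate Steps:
I(R) = -1057 (I(R) = -3 - 1054 = -1057)
C(W) = 0
√(I(1434) + C(485)) = √(-1057 + 0) = √(-1057) = I*√1057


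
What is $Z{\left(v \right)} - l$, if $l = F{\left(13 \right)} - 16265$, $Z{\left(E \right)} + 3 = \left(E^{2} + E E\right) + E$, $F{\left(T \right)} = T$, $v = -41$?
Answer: $19570$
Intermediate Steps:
$Z{\left(E \right)} = -3 + E + 2 E^{2}$ ($Z{\left(E \right)} = -3 + \left(\left(E^{2} + E E\right) + E\right) = -3 + \left(\left(E^{2} + E^{2}\right) + E\right) = -3 + \left(2 E^{2} + E\right) = -3 + \left(E + 2 E^{2}\right) = -3 + E + 2 E^{2}$)
$l = -16252$ ($l = 13 - 16265 = -16252$)
$Z{\left(v \right)} - l = \left(-3 - 41 + 2 \left(-41\right)^{2}\right) - -16252 = \left(-3 - 41 + 2 \cdot 1681\right) + 16252 = \left(-3 - 41 + 3362\right) + 16252 = 3318 + 16252 = 19570$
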